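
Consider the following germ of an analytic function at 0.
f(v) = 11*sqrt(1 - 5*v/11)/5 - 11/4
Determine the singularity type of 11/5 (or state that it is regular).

The point is an algebraic (square-root) branch point.

The term (11/5)*sqrt(1 - v/(11/5)) has argument 1 - 11/5/(11/5) = 0 at 11/5: a square-root (algebraic, two-sheeted) branch point; the remaining terms are analytic or single-valued there.


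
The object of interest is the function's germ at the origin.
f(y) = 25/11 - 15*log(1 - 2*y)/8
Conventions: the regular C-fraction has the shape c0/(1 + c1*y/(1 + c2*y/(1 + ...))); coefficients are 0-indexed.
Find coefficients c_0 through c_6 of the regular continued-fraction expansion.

The regular C-fraction coefficients are [25/11, -33/20, 13/20, 20/39, -59/39, -52/295, -243/295].

Taylor coefficients (expand at 0): a_0 = 25/11, a_1 = 15/4, a_2 = 15/4, a_3 = 5, a_4 = 15/2, a_5 = 12, a_6 = 20.
c0 = a_0 = 25/11. Peel one level at a time: if S = 1 + c*y/S' with S'(0) = 1, then c is the y-coefficient of S and S' = c*y/(S - 1).
S_1 = c0/f = 1 + (-33/20)*y + (429/400)*y^2 + ...; c1 = -33/20.
S_2 = c1*y/(S_1 - 1) = 1 + (13/20)*y + (-1/3)*y^2 + ...; c2 = 13/20.
S_3 = c2*y/(S_2 - 1) = 1 + (20/39)*y + (1180/1521)*y^2 + ...; c3 = 20/39.
S_4 = c3*y/(S_3 - 1) = 1 + (-59/39)*y + (-4/15)*y^2 + ...; c4 = -59/39.
S_5 = c4*y/(S_4 - 1) = 1 + (-52/295)*y + (-12636/87025)*y^2 + ...; c5 = -52/295.
S_6 = c5*y/(S_5 - 1) = 1 + (-243/295)*y + ...; c6 = -243/295.


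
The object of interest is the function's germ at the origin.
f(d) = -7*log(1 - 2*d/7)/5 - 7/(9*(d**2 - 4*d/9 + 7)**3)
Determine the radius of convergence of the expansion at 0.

Denominator factor (d**2 - 4*d/9 + 7)^3: discriminant -2252/81, complex-conjugate roots (2/9) + ((1/9)*sqrt(563))*i and (2/9) - ((1/9)*sqrt(563))*i; poles of order 3, moduli sqrt(7) and sqrt(7).
Branch term (-7/5)*log(1 - d/(7/2)): its argument vanishes at d = 7/2, a logarithmic branch point, modulus 7/2.
The radius of convergence is the smallest modulus among the singular points: sqrt(7).

The radius of convergence is sqrt(7).


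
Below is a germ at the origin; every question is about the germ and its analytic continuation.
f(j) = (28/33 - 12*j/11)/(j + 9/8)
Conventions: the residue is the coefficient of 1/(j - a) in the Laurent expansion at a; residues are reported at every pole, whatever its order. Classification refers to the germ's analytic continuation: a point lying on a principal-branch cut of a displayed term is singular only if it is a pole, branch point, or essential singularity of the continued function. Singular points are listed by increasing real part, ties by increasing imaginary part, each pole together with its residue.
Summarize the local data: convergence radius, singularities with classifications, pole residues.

Radius of convergence at 0: 9/8.
At -9/8: a pole of order 1; residue 137/66.

Denominator factor (j + 9/8): pole of order 1 at -9/8, modulus 9/8.
The radius of convergence is the smallest modulus among the singular points: 9/8.
At the order-1 pole -9/8 set g(j) = (j - (-9/8))*f(j) = 28/33 - 12*j/11.
Simple pole: residue = g(a) at a = -9/8, which is 137/66.


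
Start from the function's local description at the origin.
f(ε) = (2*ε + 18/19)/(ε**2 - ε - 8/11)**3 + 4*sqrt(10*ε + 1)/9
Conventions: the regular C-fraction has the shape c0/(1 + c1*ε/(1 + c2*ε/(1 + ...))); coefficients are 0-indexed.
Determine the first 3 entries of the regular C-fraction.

The regular C-fraction coefficients are [-88355/43776, 503039/141368, -165910137159/355568086760].

Taylor coefficients (expand at 0): a_0 = -88355/43776, a_1 = 2515195/350208, a_2 = -31105513/1400832.
c0 = a_0 = -88355/43776. Peel one level at a time: if S = 1 + c*ε/S' with S'(0) = 1, then c is the ε-coefficient of S and S' = c*ε/(S - 1).
S_1 = c0/f = 1 + (503039/141368)*ε + (165910137159/99924557120)*ε^2 + ...; c1 = 503039/141368.
S_2 = c1*ε/(S_1 - 1) = 1 + (-165910137159/355568086760)*ε + ...; c2 = -165910137159/355568086760.


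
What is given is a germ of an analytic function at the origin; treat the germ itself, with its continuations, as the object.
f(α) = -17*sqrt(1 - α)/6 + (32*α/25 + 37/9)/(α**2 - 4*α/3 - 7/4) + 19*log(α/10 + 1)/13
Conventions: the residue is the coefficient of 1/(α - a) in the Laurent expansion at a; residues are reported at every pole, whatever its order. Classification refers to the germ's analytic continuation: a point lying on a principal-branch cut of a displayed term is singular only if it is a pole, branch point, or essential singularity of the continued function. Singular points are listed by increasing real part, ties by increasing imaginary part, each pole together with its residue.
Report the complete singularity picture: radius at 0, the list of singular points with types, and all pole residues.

Denominator factor (α**2 - 4*α/3 - 7/4): discriminant 79/9, real irrational roots 2/3 + (1/6)*sqrt(79) and 2/3 - (1/6)*sqrt(79); poles of order 1, moduli 2/3 + (1/6)*sqrt(79) and -2/3 + (1/6)*sqrt(79).
Branch term (19/13)*log(1 - α/(-10)): its argument vanishes at α = -10, a logarithmic branch point, modulus 10.
Branch term (-17/6)*sqrt(1 - α/(1)): its argument vanishes at α = 1, a square-root branch point, modulus 1.
The radius of convergence is the smallest modulus among the singular points: -2/3 + (1/6)*sqrt(79).
The branch terms are analytic at 2/3 - (1/6)*sqrt(79) and contribute nothing to the residue; only the rational part matters.
The factor α**2 - 4*α/3 - 7/4 splits as (α - a)(α - a') with a = 2/3 - (1/6)*sqrt(79), a' = 2/3 + (1/6)*sqrt(79). At the order-1 pole a set g(α) = (α - a)*(rational part) = [32*α/25 + 37/9] / (α - a').
Simple pole: residue = g(a) at a = 2/3 - (1/6)*sqrt(79), which is 16/25 - (1117/5925)*sqrt(79).
The branch terms are analytic at 2/3 + (1/6)*sqrt(79) and contribute nothing to the residue; only the rational part matters.
The factor α**2 - 4*α/3 - 7/4 splits as (α - a)(α - a') with a = 2/3 + (1/6)*sqrt(79), a' = 2/3 - (1/6)*sqrt(79). At the order-1 pole a set g(α) = (α - a)*(rational part) = [32*α/25 + 37/9] / (α - a').
Simple pole: residue = g(a) at a = 2/3 + (1/6)*sqrt(79), which is 16/25 + (1117/5925)*sqrt(79).
List the singular points by increasing real part (a conjugate pair: the negative imaginary part first).

Radius of convergence at 0: -2/3 + (1/6)*sqrt(79).
At -10: a logarithmic branch point.
At 2/3 - (1/6)*sqrt(79): a pole of order 1; residue 16/25 - (1117/5925)*sqrt(79).
At 1: an algebraic (square-root) branch point.
At 2/3 + (1/6)*sqrt(79): a pole of order 1; residue 16/25 + (1117/5925)*sqrt(79).


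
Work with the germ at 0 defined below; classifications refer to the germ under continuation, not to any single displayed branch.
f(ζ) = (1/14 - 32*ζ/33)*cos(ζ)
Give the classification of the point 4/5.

The point is a regular point.

There is no denominator, hence no pole anywhere.
The factor cos(ζ) is entire.
So the germ continues analytically to 4/5.


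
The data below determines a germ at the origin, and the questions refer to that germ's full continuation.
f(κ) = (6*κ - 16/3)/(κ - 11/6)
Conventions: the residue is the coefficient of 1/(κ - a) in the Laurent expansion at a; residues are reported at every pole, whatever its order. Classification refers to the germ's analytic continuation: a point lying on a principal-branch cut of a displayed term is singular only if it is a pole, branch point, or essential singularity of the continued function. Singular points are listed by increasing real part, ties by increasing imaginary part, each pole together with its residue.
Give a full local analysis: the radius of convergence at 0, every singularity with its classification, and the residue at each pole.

Radius of convergence at 0: 11/6.
At 11/6: a pole of order 1; residue 17/3.

Denominator factor (κ - 11/6): pole of order 1 at 11/6, modulus 11/6.
The radius of convergence is the smallest modulus among the singular points: 11/6.
At the order-1 pole 11/6 set g(κ) = (κ - (11/6))*f(κ) = 6*κ - 16/3.
Simple pole: residue = g(a) at a = 11/6, which is 17/3.


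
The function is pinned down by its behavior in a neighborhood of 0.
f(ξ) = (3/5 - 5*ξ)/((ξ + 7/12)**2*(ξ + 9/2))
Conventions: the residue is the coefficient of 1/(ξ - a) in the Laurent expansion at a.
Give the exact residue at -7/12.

At the order-2 pole -7/12 set g(ξ) = (ξ - (-7/12))^2*f(ξ) = (3/5 - 5*ξ)/(ξ + 9/2).
Order-2 pole: residue = g'(a); g'(-7/12) = -16632/11045, so the residue is -16632/11045.

The residue is -16632/11045.


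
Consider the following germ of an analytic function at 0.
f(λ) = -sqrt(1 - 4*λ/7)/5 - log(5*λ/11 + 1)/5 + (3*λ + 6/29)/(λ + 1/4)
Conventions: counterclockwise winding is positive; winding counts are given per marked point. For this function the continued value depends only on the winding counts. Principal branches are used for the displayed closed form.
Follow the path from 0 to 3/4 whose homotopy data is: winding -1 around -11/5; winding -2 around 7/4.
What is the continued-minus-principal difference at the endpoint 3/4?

Continued minus principal equals (2/5)*pi*i.

The rational part is single-valued and drops out of the difference; each branch term changes only by its own monodromy.
(-1/5)*sqrt(1 - λ/(7/4)): winding -2 is even, the square root returns to the same sheet, contribution 0.
(-1/5)*log(1 - λ/(-11/5)): each positive loop around -11/5 adds 2*pi*i to the log, so winding -1 contributes (-1/5)*(-1)*2*pi*i = (2/5)*pi*i.
Summing the contributions at λ = 3/4 gives (2/5)*pi*i.


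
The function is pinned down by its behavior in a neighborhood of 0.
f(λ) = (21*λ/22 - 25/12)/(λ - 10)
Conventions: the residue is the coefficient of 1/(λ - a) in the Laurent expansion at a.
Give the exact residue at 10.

At the order-1 pole 10 set g(λ) = (λ - (10))*f(λ) = 21*λ/22 - 25/12.
Simple pole: residue = g(a) at a = 10, which is 985/132.

The residue is 985/132.


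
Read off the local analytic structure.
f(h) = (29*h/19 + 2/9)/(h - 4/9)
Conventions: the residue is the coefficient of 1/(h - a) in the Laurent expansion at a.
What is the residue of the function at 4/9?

The residue is 154/171.

At the order-1 pole 4/9 set g(h) = (h - (4/9))*f(h) = 29*h/19 + 2/9.
Simple pole: residue = g(a) at a = 4/9, which is 154/171.


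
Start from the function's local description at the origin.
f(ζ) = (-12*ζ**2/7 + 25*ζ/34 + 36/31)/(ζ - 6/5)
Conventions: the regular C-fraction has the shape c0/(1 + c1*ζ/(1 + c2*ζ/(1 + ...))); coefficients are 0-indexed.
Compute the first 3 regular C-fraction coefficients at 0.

Taylor coefficients (expand at 0): a_0 = -30/31, a_1 = -8975/6324, a_2 = 65315/265608.
c0 = a_0 = -30/31. Peel one level at a time: if S = 1 + c*ζ/S' with S'(0) = 1, then c is the ζ-coefficient of S and S' = c*ζ/(S - 1).
S_1 = c0/f = 1 + (-1795/1224)*ζ + (25219027/10487232)*ζ^2 + ...; c1 = -1795/1224.
S_2 = c1*ζ/(S_1 - 1) = 1 + (25219027/15379560)*ζ + ...; c2 = 25219027/15379560.

The regular C-fraction coefficients are [-30/31, -1795/1224, 25219027/15379560].


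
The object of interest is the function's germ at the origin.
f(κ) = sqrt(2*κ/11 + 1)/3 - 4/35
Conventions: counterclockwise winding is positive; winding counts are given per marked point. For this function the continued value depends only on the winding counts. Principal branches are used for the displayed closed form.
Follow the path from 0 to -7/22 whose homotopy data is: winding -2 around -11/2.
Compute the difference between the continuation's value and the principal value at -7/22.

Continued minus principal equals 0.

The rational part is single-valued and drops out of the difference; each branch term changes only by its own monodromy.
(1/3)*sqrt(1 - κ/(-11/2)): winding -2 is even, the square root returns to the same sheet, contribution 0.
Summing the contributions at κ = -7/22 gives 0.


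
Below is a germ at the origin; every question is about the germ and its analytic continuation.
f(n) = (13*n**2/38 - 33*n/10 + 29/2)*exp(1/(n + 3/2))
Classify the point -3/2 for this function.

The point is an essential singularity.

The exponent 1/(n - (-3/2)) has a pole at -3/2, so exp(1/(n - (-3/2))) takes every nonzero value near it: an essential singularity (not a pole of any order).


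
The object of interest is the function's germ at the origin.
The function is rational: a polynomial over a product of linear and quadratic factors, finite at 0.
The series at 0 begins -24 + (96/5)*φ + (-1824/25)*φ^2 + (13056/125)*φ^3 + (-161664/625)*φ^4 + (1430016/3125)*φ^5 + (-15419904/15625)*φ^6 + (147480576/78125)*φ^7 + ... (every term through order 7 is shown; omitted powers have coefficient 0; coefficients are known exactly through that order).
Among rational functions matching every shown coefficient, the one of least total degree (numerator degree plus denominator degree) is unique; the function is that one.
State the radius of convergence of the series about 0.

No rational of total degree below 2 reproduces all 8 coefficients; solving the [0/2] Pade equations on them gives f(φ) = 10/((φ - 5/6)*(φ + 1/2)), whose expansion matches every shown term.
Denominator factor (φ + 1/2): pole of order 1 at -1/2, modulus 1/2.
Denominator factor (φ - 5/6): pole of order 1 at 5/6, modulus 5/6.
The radius of convergence is the smallest modulus among the singular points: 1/2.

The radius of convergence is 1/2.


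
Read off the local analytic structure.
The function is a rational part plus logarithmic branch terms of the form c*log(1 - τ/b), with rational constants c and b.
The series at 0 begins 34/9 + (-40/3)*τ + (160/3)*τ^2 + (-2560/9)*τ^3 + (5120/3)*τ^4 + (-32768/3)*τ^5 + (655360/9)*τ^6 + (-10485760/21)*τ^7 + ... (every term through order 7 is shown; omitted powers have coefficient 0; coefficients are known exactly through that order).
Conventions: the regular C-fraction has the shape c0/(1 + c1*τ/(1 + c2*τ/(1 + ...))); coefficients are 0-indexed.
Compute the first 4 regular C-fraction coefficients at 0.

The regular C-fraction coefficients are [34/9, 60/17, 8/17, 34/3].

Taylor coefficients (read off): a_0 = 34/9, a_1 = -40/3, a_2 = 160/3, a_3 = -2560/9.
c0 = a_0 = 34/9. Peel one level at a time: if S = 1 + c*τ/S' with S'(0) = 1, then c is the τ-coefficient of S and S' = c*τ/(S - 1).
S_1 = c0/f = 1 + (60/17)*τ + (-480/289)*τ^2 + ...; c1 = 60/17.
S_2 = c1*τ/(S_1 - 1) = 1 + (8/17)*τ + (-16/3)*τ^2 + ...; c2 = 8/17.
S_3 = c2*τ/(S_2 - 1) = 1 + (34/3)*τ + ...; c3 = 34/3.


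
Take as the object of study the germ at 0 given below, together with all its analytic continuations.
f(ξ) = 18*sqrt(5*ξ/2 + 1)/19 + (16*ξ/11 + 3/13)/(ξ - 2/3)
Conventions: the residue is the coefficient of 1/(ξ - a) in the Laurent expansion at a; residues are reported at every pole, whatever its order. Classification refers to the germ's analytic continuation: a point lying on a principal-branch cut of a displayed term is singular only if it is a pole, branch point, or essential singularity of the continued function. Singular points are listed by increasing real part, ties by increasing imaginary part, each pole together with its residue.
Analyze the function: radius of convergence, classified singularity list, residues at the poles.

Radius of convergence at 0: 2/5.
At -2/5: an algebraic (square-root) branch point.
At 2/3: a pole of order 1; residue 515/429.

Denominator factor (ξ - 2/3): pole of order 1 at 2/3, modulus 2/3.
Branch term (18/19)*sqrt(1 - ξ/(-2/5)): its argument vanishes at ξ = -2/5, a square-root branch point, modulus 2/5.
The radius of convergence is the smallest modulus among the singular points: 2/5.
The branch term is analytic at 2/3 and contributes nothing to the residue; only the rational part matters.
At the order-1 pole 2/3 set g(ξ) = (ξ - (2/3))*(rational part) = 16*ξ/11 + 3/13.
Simple pole: residue = g(a) at a = 2/3, which is 515/429.
List the singular points by increasing real part (a conjugate pair: the negative imaginary part first).


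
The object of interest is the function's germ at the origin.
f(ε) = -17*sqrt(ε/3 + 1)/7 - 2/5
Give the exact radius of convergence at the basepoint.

Branch term (-17/7)*sqrt(1 - ε/(-3)): its argument vanishes at ε = -3, a square-root branch point, modulus 3.
The radius of convergence is the smallest modulus among the singular points: 3.

The radius of convergence is 3.


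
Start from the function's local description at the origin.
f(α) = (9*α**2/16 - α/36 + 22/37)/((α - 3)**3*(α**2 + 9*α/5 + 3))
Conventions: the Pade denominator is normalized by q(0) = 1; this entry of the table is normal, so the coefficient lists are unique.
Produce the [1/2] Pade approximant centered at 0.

The Pade approximant has numerator coefficients [-22/2997, -303021797/303144691860]; denominator coefficients [1, -2440069/11238820, -212181657/224776400].

Taylor coefficients needed (expand at 0): a_0 = -22/2997, a_1 = -1399/539460, a_2 = -80837/10789200, a_3 = -109907/26973000.
Write the denominator as Q(α) = 1 + q1*α + q2*α^2. Requiring Q*f - P = O(α^4) with deg P <= 1 kills the coefficients of α^2..α^3 in Q*f:
  α^2: a_2 + q1*a_1 + q2*a_0 = 0, i.e. -80837/10789200 + (-1399/539460)*q1 + (-22/2997)*q2 = 0.
  α^3: a_3 + q1*a_2 + q2*a_1 = 0, i.e. -109907/26973000 + (-80837/10789200)*q1 + (-1399/539460)*q2 = 0.
Solving this linear system: q1 = -2440069/11238820, q2 = -212181657/224776400.
The numerator is Q*f truncated at degree 1: P0 = a_0 = -22/2997; P1 = a_1 + q1*a_0 = -303021797/303144691860.


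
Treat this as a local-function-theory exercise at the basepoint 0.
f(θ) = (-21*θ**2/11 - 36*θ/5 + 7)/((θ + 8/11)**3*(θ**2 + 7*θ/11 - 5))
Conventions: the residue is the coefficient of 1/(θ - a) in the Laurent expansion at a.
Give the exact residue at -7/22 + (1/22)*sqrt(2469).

The factor θ**2 + 7*θ/11 - 5 splits as (θ - a)(θ - a') with a = -7/22 + (1/22)*sqrt(2469), a' = -7/22 - (1/22)*sqrt(2469). At the order-1 pole a set g(θ) = (θ - a)*f(θ) = [(-21*θ**2/11 - 36*θ/5 + 7)/(θ + 8/11)**3] / (θ - a').
Simple pole: residue = g(a) at a = -7/22 + (1/22)*sqrt(2469), which is 101238929/709253910 - (1205462467/194571989310)*sqrt(2469).

The residue is 101238929/709253910 - (1205462467/194571989310)*sqrt(2469).


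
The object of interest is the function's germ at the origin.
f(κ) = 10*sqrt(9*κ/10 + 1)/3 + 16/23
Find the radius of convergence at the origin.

The radius of convergence is 10/9.

Branch term (10/3)*sqrt(1 - κ/(-10/9)): its argument vanishes at κ = -10/9, a square-root branch point, modulus 10/9.
The radius of convergence is the smallest modulus among the singular points: 10/9.


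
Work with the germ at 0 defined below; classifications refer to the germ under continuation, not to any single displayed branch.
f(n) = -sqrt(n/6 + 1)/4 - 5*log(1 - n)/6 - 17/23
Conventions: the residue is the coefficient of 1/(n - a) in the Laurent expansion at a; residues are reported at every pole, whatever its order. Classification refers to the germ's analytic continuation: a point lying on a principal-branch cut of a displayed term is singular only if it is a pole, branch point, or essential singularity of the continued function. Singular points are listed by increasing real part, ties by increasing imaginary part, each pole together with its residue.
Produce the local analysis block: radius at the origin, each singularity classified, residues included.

Branch term (-1/4)*sqrt(1 - n/(-6)): its argument vanishes at n = -6, a square-root branch point, modulus 6.
Branch term (-5/6)*log(1 - n/(1)): its argument vanishes at n = 1, a logarithmic branch point, modulus 1.
The radius of convergence is the smallest modulus among the singular points: 1.
List the singular points by increasing real part (a conjugate pair: the negative imaginary part first).

Radius of convergence at 0: 1.
At -6: an algebraic (square-root) branch point.
At 1: a logarithmic branch point.


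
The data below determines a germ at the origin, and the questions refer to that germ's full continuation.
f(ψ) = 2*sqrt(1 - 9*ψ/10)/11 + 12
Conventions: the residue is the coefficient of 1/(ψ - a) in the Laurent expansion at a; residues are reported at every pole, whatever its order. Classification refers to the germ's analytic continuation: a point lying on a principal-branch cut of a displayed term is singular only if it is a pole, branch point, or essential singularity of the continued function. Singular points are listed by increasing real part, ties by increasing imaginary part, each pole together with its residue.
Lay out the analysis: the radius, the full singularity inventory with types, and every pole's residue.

Radius of convergence at 0: 10/9.
At 10/9: an algebraic (square-root) branch point.

Branch term (2/11)*sqrt(1 - ψ/(10/9)): its argument vanishes at ψ = 10/9, a square-root branch point, modulus 10/9.
The radius of convergence is the smallest modulus among the singular points: 10/9.


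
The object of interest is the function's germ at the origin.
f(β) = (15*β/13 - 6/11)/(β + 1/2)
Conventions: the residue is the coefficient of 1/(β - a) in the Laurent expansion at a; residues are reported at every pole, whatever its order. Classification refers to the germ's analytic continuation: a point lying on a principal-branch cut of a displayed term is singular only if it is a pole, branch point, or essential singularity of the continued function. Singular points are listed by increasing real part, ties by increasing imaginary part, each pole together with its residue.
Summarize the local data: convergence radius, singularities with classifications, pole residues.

Denominator factor (β + 1/2): pole of order 1 at -1/2, modulus 1/2.
The radius of convergence is the smallest modulus among the singular points: 1/2.
At the order-1 pole -1/2 set g(β) = (β - (-1/2))*f(β) = 15*β/13 - 6/11.
Simple pole: residue = g(a) at a = -1/2, which is -321/286.

Radius of convergence at 0: 1/2.
At -1/2: a pole of order 1; residue -321/286.


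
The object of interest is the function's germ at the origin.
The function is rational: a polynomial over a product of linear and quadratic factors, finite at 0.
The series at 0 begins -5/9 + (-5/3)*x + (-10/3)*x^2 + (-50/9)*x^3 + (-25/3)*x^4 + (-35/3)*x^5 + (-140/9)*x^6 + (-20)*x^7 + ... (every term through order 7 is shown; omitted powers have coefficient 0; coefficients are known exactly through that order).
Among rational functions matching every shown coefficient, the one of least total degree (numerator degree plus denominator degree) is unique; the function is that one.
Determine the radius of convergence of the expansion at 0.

The radius of convergence is 1.

No rational of total degree below 3 reproduces all 8 coefficients; solving the [0/3] Pade equations on them gives f(x) = 5/(9*(x - 1)**3), whose expansion matches every shown term.
Denominator factor (x - 1)^3: pole of order 3 at 1, modulus 1.
The radius of convergence is the smallest modulus among the singular points: 1.


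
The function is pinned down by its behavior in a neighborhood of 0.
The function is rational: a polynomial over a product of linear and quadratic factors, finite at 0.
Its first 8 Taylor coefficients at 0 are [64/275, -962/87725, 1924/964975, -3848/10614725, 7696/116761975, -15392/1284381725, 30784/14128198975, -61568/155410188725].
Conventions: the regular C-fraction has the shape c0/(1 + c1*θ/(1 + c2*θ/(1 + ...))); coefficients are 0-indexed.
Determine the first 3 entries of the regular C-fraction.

The regular C-fraction coefficients are [64/275, 481/10208, 125/928].

Taylor coefficients (read off): a_0 = 64/275, a_1 = -962/87725, a_2 = 1924/964975.
c0 = a_0 = 64/275. Peel one level at a time: if S = 1 + c*θ/S' with S'(0) = 1, then c is the θ-coefficient of S and S' = c*θ/(S - 1).
S_1 = c0/f = 1 + (481/10208)*θ + (-60125/9473024)*θ^2 + ...; c1 = 481/10208.
S_2 = c1*θ/(S_1 - 1) = 1 + (125/928)*θ + ...; c2 = 125/928.


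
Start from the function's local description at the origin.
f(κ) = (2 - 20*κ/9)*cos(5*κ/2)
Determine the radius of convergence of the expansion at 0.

The factor cos(5*κ/2) is entire and contributes no finite singular point.
The polynomial part has no poles.
No finite singular points: the Taylor series at 0 converges everywhere.

The radius of convergence is infinite.


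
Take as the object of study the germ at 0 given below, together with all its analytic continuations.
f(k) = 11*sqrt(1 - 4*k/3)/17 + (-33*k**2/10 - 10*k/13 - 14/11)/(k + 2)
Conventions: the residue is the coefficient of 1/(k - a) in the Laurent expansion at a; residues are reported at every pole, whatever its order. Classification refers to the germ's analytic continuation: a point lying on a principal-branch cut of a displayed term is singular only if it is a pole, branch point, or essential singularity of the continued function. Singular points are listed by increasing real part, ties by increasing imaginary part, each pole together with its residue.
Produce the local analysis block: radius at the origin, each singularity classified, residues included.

Denominator factor (k + 2): pole of order 1 at -2, modulus 2.
Branch term (11/17)*sqrt(1 - k/(3/4)): its argument vanishes at k = 3/4, a square-root branch point, modulus 3/4.
The radius of convergence is the smallest modulus among the singular points: 3/4.
The branch term is analytic at -2 and contributes nothing to the residue; only the rational part matters.
At the order-1 pole -2 set g(k) = (k - (-2))*(rational part) = -33*k**2/10 - 10*k/13 - 14/11.
Simple pole: residue = g(a) at a = -2, which is -9248/715.
List the singular points by increasing real part (a conjugate pair: the negative imaginary part first).

Radius of convergence at 0: 3/4.
At -2: a pole of order 1; residue -9248/715.
At 3/4: an algebraic (square-root) branch point.


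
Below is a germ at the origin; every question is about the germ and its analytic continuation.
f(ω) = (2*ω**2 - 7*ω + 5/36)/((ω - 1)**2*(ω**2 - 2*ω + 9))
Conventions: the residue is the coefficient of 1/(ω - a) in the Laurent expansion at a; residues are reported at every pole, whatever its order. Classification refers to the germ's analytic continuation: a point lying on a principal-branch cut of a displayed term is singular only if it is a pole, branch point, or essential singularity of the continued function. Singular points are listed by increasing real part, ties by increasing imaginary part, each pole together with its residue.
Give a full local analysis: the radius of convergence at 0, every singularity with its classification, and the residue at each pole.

Denominator factor (ω - 1)^2: pole of order 2 at 1, modulus 1.
Denominator factor (ω**2 - 2*ω + 9): discriminant -32, complex-conjugate roots (1) + ((2)*sqrt(2))*i and (1) - ((2)*sqrt(2))*i; poles of order 1, moduli 3 and 3.
The radius of convergence is the smallest modulus among the singular points: 1.
The factor ω**2 - 2*ω + 9 splits as (ω - a)(ω - a') with a = (1) - ((2)*sqrt(2))*i, a' = (1) + ((2)*sqrt(2))*i. At the order-1 pole a set g(ω) = (ω - a)*f(ω) = [(2*ω**2 - 7*ω + 5/36)/(ω - 1)**2] / (ω - a').
Simple pole: residue = g(a) at a = (1) - ((2)*sqrt(2))*i, which is (3/16) + ((751/2304)*sqrt(2))*i.
At the order-2 pole 1 set g(ω) = (ω - (1))^2*f(ω) = (2*ω**2 - 7*ω + 5/36)/(ω**2 - 2*ω + 9).
Order-2 pole: residue = g'(a); g'(1) = -3/8, so the residue is -3/8.
The factor ω**2 - 2*ω + 9 splits as (ω - a)(ω - a') with a = (1) + ((2)*sqrt(2))*i, a' = (1) - ((2)*sqrt(2))*i. At the order-1 pole a set g(ω) = (ω - a)*f(ω) = [(2*ω**2 - 7*ω + 5/36)/(ω - 1)**2] / (ω - a').
Simple pole: residue = g(a) at a = (1) + ((2)*sqrt(2))*i, which is (3/16) - ((751/2304)*sqrt(2))*i.
List the singular points by increasing real part (a conjugate pair: the negative imaginary part first).

Radius of convergence at 0: 1.
At (1) - ((2)*sqrt(2))*i: a pole of order 1; residue (3/16) + ((751/2304)*sqrt(2))*i.
At 1: a pole of order 2; residue -3/8.
At (1) + ((2)*sqrt(2))*i: a pole of order 1; residue (3/16) - ((751/2304)*sqrt(2))*i.


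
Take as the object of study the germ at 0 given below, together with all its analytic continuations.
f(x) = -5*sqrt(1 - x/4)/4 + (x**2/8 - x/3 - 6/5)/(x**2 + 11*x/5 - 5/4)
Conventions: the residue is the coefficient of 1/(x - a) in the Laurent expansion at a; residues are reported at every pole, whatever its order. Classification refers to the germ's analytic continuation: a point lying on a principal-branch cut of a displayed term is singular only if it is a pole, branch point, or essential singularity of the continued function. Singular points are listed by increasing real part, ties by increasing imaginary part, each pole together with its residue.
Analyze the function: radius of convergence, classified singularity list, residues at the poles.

Radius of convergence at 0: -11/10 + (1/10)*sqrt(246).
At -11/10 - (1/10)*sqrt(246): a pole of order 1; residue -73/240 + (899/118080)*sqrt(246).
At -11/10 + (1/10)*sqrt(246): a pole of order 1; residue -73/240 - (899/118080)*sqrt(246).
At 4: an algebraic (square-root) branch point.

Denominator factor (x**2 + 11*x/5 - 5/4): discriminant 246/25, real irrational roots -11/10 + (1/10)*sqrt(246) and -11/10 - (1/10)*sqrt(246); poles of order 1, moduli -11/10 + (1/10)*sqrt(246) and 11/10 + (1/10)*sqrt(246).
Branch term (-5/4)*sqrt(1 - x/(4)): its argument vanishes at x = 4, a square-root branch point, modulus 4.
The radius of convergence is the smallest modulus among the singular points: -11/10 + (1/10)*sqrt(246).
The branch term is analytic at -11/10 - (1/10)*sqrt(246) and contributes nothing to the residue; only the rational part matters.
The factor x**2 + 11*x/5 - 5/4 splits as (x - a)(x - a') with a = -11/10 - (1/10)*sqrt(246), a' = -11/10 + (1/10)*sqrt(246). At the order-1 pole a set g(x) = (x - a)*(rational part) = [x**2/8 - x/3 - 6/5] / (x - a').
Simple pole: residue = g(a) at a = -11/10 - (1/10)*sqrt(246), which is -73/240 + (899/118080)*sqrt(246).
The branch term is analytic at -11/10 + (1/10)*sqrt(246) and contributes nothing to the residue; only the rational part matters.
The factor x**2 + 11*x/5 - 5/4 splits as (x - a)(x - a') with a = -11/10 + (1/10)*sqrt(246), a' = -11/10 - (1/10)*sqrt(246). At the order-1 pole a set g(x) = (x - a)*(rational part) = [x**2/8 - x/3 - 6/5] / (x - a').
Simple pole: residue = g(a) at a = -11/10 + (1/10)*sqrt(246), which is -73/240 - (899/118080)*sqrt(246).
List the singular points by increasing real part (a conjugate pair: the negative imaginary part first).


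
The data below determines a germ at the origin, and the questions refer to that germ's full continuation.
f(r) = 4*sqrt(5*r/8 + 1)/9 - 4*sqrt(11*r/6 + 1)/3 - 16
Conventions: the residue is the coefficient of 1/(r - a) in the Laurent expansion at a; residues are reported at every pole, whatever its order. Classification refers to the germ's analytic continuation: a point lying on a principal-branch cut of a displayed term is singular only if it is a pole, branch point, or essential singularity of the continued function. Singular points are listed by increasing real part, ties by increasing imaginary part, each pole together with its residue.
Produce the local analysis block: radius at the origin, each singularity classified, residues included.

Radius of convergence at 0: 6/11.
At -8/5: an algebraic (square-root) branch point.
At -6/11: an algebraic (square-root) branch point.

Branch term (4/9)*sqrt(1 - r/(-8/5)): its argument vanishes at r = -8/5, a square-root branch point, modulus 8/5.
Branch term (-4/3)*sqrt(1 - r/(-6/11)): its argument vanishes at r = -6/11, a square-root branch point, modulus 6/11.
The radius of convergence is the smallest modulus among the singular points: 6/11.
List the singular points by increasing real part (a conjugate pair: the negative imaginary part first).


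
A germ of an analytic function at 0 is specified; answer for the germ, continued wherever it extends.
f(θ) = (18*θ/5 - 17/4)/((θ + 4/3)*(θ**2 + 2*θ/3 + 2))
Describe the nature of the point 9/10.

The point is a regular point.

Denominator factors: θ + 4/3 = 67/30 at θ = 9/10; θ**2 + 2*θ/3 + 2 = 341/100 at θ = 9/10 — none vanishes.
So the germ continues analytically to 9/10.


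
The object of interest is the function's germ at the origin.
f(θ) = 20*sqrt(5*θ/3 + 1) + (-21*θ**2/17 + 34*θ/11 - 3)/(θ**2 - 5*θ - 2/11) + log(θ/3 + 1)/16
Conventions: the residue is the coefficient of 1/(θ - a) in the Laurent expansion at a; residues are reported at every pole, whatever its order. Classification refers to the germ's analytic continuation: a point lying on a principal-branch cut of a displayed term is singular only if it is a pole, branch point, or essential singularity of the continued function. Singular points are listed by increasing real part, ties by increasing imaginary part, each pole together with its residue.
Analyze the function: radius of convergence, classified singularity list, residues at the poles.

Denominator factor (θ**2 - 5*θ - 2/11): discriminant 283/11, real irrational roots 5/2 + (1/22)*sqrt(3113) and 5/2 - (1/22)*sqrt(3113); poles of order 1, moduli 5/2 + (1/22)*sqrt(3113) and -5/2 + (1/22)*sqrt(3113).
Branch term (20)*sqrt(1 - θ/(-3/5)): its argument vanishes at θ = -3/5, a square-root branch point, modulus 3/5.
Branch term (1/16)*log(1 - θ/(-3)): its argument vanishes at θ = -3, a logarithmic branch point, modulus 3.
The radius of convergence is the smallest modulus among the singular points: -5/2 + (1/22)*sqrt(3113).
The branch terms are analytic at 5/2 - (1/22)*sqrt(3113) and contribute nothing to the residue; only the rational part matters.
The factor θ**2 - 5*θ - 2/11 splits as (θ - a)(θ - a') with a = 5/2 - (1/22)*sqrt(3113), a' = 5/2 + (1/22)*sqrt(3113). At the order-1 pole a set g(θ) = (θ - a)*(rational part) = [-21*θ**2/17 + 34*θ/11 - 3] / (θ - a').
Simple pole: residue = g(a) at a = 5/2 - (1/22)*sqrt(3113), which is -577/374 + (4091/105842)*sqrt(3113).
The branch terms are analytic at 5/2 + (1/22)*sqrt(3113) and contribute nothing to the residue; only the rational part matters.
The factor θ**2 - 5*θ - 2/11 splits as (θ - a)(θ - a') with a = 5/2 + (1/22)*sqrt(3113), a' = 5/2 - (1/22)*sqrt(3113). At the order-1 pole a set g(θ) = (θ - a)*(rational part) = [-21*θ**2/17 + 34*θ/11 - 3] / (θ - a').
Simple pole: residue = g(a) at a = 5/2 + (1/22)*sqrt(3113), which is -577/374 - (4091/105842)*sqrt(3113).
List the singular points by increasing real part (a conjugate pair: the negative imaginary part first).

Radius of convergence at 0: -5/2 + (1/22)*sqrt(3113).
At -3: a logarithmic branch point.
At -3/5: an algebraic (square-root) branch point.
At 5/2 - (1/22)*sqrt(3113): a pole of order 1; residue -577/374 + (4091/105842)*sqrt(3113).
At 5/2 + (1/22)*sqrt(3113): a pole of order 1; residue -577/374 - (4091/105842)*sqrt(3113).


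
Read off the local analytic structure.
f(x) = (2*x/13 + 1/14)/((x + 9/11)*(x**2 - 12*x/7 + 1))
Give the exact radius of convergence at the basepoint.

Denominator factor (x + 9/11): pole of order 1 at -9/11, modulus 9/11.
Denominator factor (x**2 - 12*x/7 + 1): discriminant -52/49, complex-conjugate roots (6/7) + ((1/7)*sqrt(13))*i and (6/7) - ((1/7)*sqrt(13))*i; poles of order 1, moduli 1 and 1.
The radius of convergence is the smallest modulus among the singular points: 9/11.

The radius of convergence is 9/11.


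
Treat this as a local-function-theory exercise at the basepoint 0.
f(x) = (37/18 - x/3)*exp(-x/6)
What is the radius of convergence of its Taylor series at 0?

The factor exp(-x/6) is entire and contributes no finite singular point.
The polynomial part has no poles.
No finite singular points: the Taylor series at 0 converges everywhere.

The radius of convergence is infinite.


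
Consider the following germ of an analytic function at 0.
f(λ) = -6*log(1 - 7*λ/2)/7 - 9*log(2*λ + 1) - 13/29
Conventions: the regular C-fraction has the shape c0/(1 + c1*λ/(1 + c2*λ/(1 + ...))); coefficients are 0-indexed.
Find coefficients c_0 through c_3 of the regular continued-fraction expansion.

Taylor coefficients (expand at 0): a_0 = -13/29, a_1 = -15, a_2 = 93/4, a_3 = -47/4.
c0 = a_0 = -13/29. Peel one level at a time: if S = 1 + c*λ/S' with S'(0) = 1, then c is the λ-coefficient of S and S' = c*λ/(S - 1).
S_1 = c0/f = 1 + (-435/13)*λ + (791961/676)*λ^2 + ...; c1 = -435/13.
S_2 = c1*λ/(S_1 - 1) = 1 + (9103/260)*λ + (1943/1200)*λ^2 + ...; c2 = 9103/260.
S_3 = c2*λ/(S_2 - 1) = 1 + (-25259/546180)*λ + ...; c3 = -25259/546180.

The regular C-fraction coefficients are [-13/29, -435/13, 9103/260, -25259/546180].


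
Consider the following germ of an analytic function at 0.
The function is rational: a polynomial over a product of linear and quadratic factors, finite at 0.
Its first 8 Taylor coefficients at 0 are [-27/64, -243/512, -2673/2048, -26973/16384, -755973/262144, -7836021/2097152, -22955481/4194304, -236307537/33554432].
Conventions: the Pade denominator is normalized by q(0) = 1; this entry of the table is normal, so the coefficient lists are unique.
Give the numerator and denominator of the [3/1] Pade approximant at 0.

Taylor coefficients needed (read off): a_0 = -27/64, a_1 = -243/512, a_2 = -2673/2048, a_3 = -26973/16384, a_4 = -755973/262144.
Write the denominator as Q(τ) = 1 + q1*τ. Requiring Q*f - P = O(τ^5) with deg P <= 3 kills the coefficients of τ^4..τ^4 in Q*f:
  τ^4: a_4 + q1*a_3 = 0, i.e. -755973/262144 + (-26973/16384)*q1 = 0.
Solving this linear system: q1 = -1037/592.
The numerator is Q*f truncated at degree 3: P0 = a_0 = -27/64; P1 = a_1 + q1*a_0 = 10017/37888; P2 = a_2 + q1*a_1 = -143613/303104; P3 = a_3 + q1*a_2 = 775899/1212416.

The Pade approximant has numerator coefficients [-27/64, 10017/37888, -143613/303104, 775899/1212416]; denominator coefficients [1, -1037/592].


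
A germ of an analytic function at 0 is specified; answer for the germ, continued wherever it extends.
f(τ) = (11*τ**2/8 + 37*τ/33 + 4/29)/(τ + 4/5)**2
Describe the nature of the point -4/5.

The denominator factor τ + 4/5 vanishes at -4/5 and appears to the power 2; the numerator there equals 2894/23925, nonzero, and no other factor vanishes.
Hence a pole whose order is the multiplicity, 2.

The point is a pole of order 2.


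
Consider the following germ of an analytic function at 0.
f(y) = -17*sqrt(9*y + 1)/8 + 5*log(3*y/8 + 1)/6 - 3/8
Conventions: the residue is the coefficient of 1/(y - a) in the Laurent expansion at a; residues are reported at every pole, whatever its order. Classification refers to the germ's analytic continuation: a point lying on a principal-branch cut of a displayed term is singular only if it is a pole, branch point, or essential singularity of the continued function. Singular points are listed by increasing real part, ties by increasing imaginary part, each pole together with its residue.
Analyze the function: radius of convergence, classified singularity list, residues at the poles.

Radius of convergence at 0: 1/9.
At -8/3: a logarithmic branch point.
At -1/9: an algebraic (square-root) branch point.

Branch term (-17/8)*sqrt(1 - y/(-1/9)): its argument vanishes at y = -1/9, a square-root branch point, modulus 1/9.
Branch term (5/6)*log(1 - y/(-8/3)): its argument vanishes at y = -8/3, a logarithmic branch point, modulus 8/3.
The radius of convergence is the smallest modulus among the singular points: 1/9.
List the singular points by increasing real part (a conjugate pair: the negative imaginary part first).


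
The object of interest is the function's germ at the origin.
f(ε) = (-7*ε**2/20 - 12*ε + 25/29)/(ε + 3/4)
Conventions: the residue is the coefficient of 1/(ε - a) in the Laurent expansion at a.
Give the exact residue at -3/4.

The residue is 89693/9280.

At the order-1 pole -3/4 set g(ε) = (ε - (-3/4))*f(ε) = -7*ε**2/20 - 12*ε + 25/29.
Simple pole: residue = g(a) at a = -3/4, which is 89693/9280.


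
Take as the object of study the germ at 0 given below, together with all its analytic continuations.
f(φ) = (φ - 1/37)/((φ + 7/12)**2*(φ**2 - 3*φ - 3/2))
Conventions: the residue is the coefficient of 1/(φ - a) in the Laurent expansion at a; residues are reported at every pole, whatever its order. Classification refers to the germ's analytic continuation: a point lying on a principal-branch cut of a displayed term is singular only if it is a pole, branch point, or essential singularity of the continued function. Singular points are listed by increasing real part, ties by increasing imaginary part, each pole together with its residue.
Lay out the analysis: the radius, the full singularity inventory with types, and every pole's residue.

Radius of convergence at 0: -3/2 + (1/2)*sqrt(15).
At -7/12: a pole of order 2; residue -299664/53465.
At 3/2 - (1/2)*sqrt(15): a pole of order 1; residue 149832/53465 + (189672/267325)*sqrt(15).
At 3/2 + (1/2)*sqrt(15): a pole of order 1; residue 149832/53465 - (189672/267325)*sqrt(15).
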